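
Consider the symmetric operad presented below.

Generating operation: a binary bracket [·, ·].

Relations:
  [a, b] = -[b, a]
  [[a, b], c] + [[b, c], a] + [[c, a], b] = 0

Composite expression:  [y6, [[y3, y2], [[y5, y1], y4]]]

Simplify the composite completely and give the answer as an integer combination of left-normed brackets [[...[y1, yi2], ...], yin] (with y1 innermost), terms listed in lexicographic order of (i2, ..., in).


[[[[[y1, y5], y4], y2], y3], y6] - [[[[[y1, y5], y4], y3], y2], y6]

Skip Jacobi rewriting: expand, keep y1-initial words, read off terms.
Composite bracket: [y6, [[y3, y2], [[y5, y1], y4]]]
Full expansion: 32 signed words from ab - ba (2^5 = 32).
The y1-initial words carry the normal form:
  y1y5y4y2y3y6 (sign +1) contributes +[[[[[y1, y5], y4], y2], y3], y6]
  y1y5y4y3y2y6 (sign -1) contributes -[[[[[y1, y5], y4], y3], y2], y6]


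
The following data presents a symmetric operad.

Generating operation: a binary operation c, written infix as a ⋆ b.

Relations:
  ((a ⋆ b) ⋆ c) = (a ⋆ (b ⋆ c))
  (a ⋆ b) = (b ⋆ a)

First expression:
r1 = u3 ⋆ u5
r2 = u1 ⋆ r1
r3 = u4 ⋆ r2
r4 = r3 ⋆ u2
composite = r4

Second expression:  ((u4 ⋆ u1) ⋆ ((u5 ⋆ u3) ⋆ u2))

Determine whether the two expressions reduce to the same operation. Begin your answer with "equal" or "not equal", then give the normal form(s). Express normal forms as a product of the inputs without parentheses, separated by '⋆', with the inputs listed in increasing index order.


In normal form, the first expression is u1 ⋆ u2 ⋆ u3 ⋆ u4 ⋆ u5
In normal form, the second expression is u1 ⋆ u2 ⋆ u3 ⋆ u4 ⋆ u5
Same normal form: equal.

equal; the common form is u1 ⋆ u2 ⋆ u3 ⋆ u4 ⋆ u5


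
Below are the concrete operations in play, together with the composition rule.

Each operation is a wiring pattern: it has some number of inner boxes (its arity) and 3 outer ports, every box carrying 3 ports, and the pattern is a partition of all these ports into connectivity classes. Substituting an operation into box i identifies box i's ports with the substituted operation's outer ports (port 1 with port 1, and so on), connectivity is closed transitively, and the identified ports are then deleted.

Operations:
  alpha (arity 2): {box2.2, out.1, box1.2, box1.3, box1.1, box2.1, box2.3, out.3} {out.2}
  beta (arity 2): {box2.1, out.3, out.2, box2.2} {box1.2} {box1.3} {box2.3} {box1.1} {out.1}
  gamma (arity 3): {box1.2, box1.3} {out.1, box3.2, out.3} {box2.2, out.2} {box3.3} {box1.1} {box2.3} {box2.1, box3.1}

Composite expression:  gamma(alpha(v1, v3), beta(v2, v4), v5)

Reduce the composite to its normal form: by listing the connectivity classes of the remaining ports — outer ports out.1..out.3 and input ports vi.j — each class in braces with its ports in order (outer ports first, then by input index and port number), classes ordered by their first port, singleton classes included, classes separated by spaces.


Two ports join when wires chain via gamma-identified ports.
composing alpha on (v1, v3), with out.j its own outer ports: {out.1, out.3, v1.1, v1.2, v1.3, v3.1, v3.2, v3.3} {out.2}
composing beta on (v2, v4), with out.j its own outer ports: {out.1} {out.2, out.3, v4.1, v4.2} {v2.1} {v2.2} {v2.3} {v4.3}
composing gamma on (v1, v3, v2, v4, v5), with out.j its own outer ports: {out.1, out.3, v5.2} {out.2, v4.1, v4.2} {v1.1, v1.2, v1.3, v3.1, v3.2, v3.3} {v2.1} {v2.2} {v2.3} {v4.3} {v5.1} {v5.3}

{out.1, out.3, v5.2} {out.2, v4.1, v4.2} {v1.1, v1.2, v1.3, v3.1, v3.2, v3.3} {v2.1} {v2.2} {v2.3} {v4.3} {v5.1} {v5.3}


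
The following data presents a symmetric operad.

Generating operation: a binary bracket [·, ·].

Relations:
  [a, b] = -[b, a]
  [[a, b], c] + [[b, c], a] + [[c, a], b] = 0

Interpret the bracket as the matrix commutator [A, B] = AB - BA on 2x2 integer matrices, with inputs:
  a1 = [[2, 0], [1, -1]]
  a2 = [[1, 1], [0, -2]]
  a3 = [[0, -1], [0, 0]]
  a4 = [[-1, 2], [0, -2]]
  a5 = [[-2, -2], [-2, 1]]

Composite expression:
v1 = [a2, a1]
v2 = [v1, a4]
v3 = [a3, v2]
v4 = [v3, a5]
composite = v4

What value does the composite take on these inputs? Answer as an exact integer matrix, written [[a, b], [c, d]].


[[-24, 24], [12, 24]]

[a2, a1] = [[1, -3], [-3, -1]]
[[a2, a1], a4] = [[6, 7], [-3, -6]]
[a3, [[a2, a1], a4]] = [[3, 12], [0, -3]]
[[a3, [[a2, a1], a4]], a5] = [[-24, 24], [12, 24]]


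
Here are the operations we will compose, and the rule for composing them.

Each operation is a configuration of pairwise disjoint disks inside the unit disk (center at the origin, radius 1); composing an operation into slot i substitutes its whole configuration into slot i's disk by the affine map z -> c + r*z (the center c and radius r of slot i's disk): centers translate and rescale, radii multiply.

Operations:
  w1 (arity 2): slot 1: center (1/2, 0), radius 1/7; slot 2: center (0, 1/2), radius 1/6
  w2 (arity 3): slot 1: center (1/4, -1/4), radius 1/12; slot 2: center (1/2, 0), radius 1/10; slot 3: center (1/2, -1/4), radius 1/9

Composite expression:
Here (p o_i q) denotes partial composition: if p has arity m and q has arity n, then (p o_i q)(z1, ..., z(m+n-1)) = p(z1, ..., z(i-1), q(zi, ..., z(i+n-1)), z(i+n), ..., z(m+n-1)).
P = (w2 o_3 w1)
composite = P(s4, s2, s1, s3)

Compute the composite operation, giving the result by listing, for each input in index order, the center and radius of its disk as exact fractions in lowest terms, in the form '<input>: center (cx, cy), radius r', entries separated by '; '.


Only the slot chain above each s matters under w2; compose those maps.
for s4, the 1-step affine chain lands on center (1/4, -1/4), radius 1/12
for s2, the 1-step affine chain lands on center (1/2, 0), radius 1/10
for s1, the 2-step affine chain lands on center (5/9, -1/4), radius 1/63
for s3, the 2-step affine chain lands on center (1/2, -7/36), radius 1/54

s1: center (5/9, -1/4), radius 1/63; s2: center (1/2, 0), radius 1/10; s3: center (1/2, -7/36), radius 1/54; s4: center (1/4, -1/4), radius 1/12


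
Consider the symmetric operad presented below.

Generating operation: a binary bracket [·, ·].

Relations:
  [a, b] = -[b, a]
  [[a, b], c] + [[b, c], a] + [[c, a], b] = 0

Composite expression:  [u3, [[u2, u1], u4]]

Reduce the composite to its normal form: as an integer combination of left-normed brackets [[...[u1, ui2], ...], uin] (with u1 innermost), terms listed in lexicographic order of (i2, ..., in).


[[[u1, u2], u4], u3]

Left-normed coefficients sit on the u1-initial expansion words.
Composite bracket: [u3, [[u2, u1], u4]]
The bracket unfolds into 8 signed words via [a, b] = ab - ba (2^3 = 8).
Coefficients come from the u1-initial words:
  word u1u2u4u3 has sign +1, contributing +[[[u1, u2], u4], u3]


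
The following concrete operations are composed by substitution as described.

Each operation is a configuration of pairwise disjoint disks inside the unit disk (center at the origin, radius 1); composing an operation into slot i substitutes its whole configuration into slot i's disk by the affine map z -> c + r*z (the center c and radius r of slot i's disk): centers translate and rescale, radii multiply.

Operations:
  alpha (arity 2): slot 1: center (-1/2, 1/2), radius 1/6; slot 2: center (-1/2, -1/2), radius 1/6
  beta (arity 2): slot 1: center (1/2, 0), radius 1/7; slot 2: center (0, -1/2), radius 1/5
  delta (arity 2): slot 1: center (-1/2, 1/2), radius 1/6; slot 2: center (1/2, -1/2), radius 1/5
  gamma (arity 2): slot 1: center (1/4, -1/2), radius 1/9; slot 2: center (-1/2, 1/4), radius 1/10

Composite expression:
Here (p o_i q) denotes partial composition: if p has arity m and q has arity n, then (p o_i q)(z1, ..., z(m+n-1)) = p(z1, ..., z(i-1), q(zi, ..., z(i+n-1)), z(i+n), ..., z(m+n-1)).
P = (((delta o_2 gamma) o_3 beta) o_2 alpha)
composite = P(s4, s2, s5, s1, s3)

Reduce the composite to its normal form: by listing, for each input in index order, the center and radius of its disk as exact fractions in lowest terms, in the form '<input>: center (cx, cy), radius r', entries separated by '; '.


Affine substitution under delta: radii multiply and s-centers shift.
tracing s4 down its 1-map path: center (-1/2, 1/2), radius 1/6
tracing s2 down its 3-map path: center (97/180, -53/90), radius 1/270
tracing s5 down its 3-map path: center (97/180, -11/18), radius 1/270
tracing s1 down its 3-map path: center (41/100, -9/20), radius 1/350
tracing s3 down its 3-map path: center (2/5, -23/50), radius 1/250

s1: center (41/100, -9/20), radius 1/350; s2: center (97/180, -53/90), radius 1/270; s3: center (2/5, -23/50), radius 1/250; s4: center (-1/2, 1/2), radius 1/6; s5: center (97/180, -11/18), radius 1/270


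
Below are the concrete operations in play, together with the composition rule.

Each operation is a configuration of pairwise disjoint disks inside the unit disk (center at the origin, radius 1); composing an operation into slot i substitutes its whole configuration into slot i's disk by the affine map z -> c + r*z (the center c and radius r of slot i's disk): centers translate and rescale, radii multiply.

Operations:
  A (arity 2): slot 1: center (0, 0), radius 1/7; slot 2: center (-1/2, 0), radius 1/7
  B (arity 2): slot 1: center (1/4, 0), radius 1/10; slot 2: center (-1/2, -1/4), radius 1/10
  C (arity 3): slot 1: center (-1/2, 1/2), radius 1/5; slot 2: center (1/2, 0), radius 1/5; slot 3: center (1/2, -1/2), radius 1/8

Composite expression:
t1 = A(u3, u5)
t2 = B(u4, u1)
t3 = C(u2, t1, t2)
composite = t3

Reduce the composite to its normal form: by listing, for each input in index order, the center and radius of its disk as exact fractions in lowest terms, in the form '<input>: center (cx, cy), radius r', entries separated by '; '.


u1: center (7/16, -17/32), radius 1/80; u2: center (-1/2, 1/2), radius 1/5; u3: center (1/2, 0), radius 1/35; u4: center (17/32, -1/2), radius 1/80; u5: center (2/5, 0), radius 1/35

Only the slot chain above each u matters under C; compose those maps.
input u2: composing its 1 substitution step yields center (-1/2, 1/2), radius 1/5
input u3: composing its 2 substitution steps yields center (1/2, 0), radius 1/35
input u5: composing its 2 substitution steps yields center (2/5, 0), radius 1/35
input u4: composing its 2 substitution steps yields center (17/32, -1/2), radius 1/80
input u1: composing its 2 substitution steps yields center (7/16, -17/32), radius 1/80


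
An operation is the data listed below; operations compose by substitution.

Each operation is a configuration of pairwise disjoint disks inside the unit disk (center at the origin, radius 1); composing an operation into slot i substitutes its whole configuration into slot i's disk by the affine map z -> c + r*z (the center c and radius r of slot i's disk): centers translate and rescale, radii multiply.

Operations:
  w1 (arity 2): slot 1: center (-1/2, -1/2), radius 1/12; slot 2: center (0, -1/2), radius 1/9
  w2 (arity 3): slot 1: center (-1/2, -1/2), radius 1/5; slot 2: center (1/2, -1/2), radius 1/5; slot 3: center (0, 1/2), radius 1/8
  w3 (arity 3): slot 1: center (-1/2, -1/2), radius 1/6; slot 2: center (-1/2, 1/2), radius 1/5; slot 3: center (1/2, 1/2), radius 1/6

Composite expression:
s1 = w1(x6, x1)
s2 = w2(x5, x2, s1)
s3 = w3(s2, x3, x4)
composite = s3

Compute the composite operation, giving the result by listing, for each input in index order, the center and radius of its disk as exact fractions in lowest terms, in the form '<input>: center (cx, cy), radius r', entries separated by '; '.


Each x-disk chains the slot maps above it in w3; radii multiply.
input x5: applying the 2 nested substitutions gives center (-7/12, -7/12), radius 1/30
input x2: applying the 2 nested substitutions gives center (-5/12, -7/12), radius 1/30
input x6: applying the 3 nested substitutions gives center (-49/96, -41/96), radius 1/576
input x1: applying the 3 nested substitutions gives center (-1/2, -41/96), radius 1/432
input x3: applying the 1 nested substitution gives center (-1/2, 1/2), radius 1/5
input x4: applying the 1 nested substitution gives center (1/2, 1/2), radius 1/6

x1: center (-1/2, -41/96), radius 1/432; x2: center (-5/12, -7/12), radius 1/30; x3: center (-1/2, 1/2), radius 1/5; x4: center (1/2, 1/2), radius 1/6; x5: center (-7/12, -7/12), radius 1/30; x6: center (-49/96, -41/96), radius 1/576


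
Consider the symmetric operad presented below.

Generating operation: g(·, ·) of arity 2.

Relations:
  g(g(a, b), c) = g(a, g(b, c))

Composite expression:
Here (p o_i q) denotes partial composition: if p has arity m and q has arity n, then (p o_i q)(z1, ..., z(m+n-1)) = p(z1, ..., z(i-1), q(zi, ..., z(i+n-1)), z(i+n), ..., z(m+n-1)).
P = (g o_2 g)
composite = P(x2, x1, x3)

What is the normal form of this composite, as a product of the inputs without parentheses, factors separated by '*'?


x2 * x1 * x3

The g-tree's shape is irrelevant; the x-reading-order decides.
g(x1, x3) flattens to x1 * x3
g(x2, g(x1, x3)) flattens to x2 * x1 * x3


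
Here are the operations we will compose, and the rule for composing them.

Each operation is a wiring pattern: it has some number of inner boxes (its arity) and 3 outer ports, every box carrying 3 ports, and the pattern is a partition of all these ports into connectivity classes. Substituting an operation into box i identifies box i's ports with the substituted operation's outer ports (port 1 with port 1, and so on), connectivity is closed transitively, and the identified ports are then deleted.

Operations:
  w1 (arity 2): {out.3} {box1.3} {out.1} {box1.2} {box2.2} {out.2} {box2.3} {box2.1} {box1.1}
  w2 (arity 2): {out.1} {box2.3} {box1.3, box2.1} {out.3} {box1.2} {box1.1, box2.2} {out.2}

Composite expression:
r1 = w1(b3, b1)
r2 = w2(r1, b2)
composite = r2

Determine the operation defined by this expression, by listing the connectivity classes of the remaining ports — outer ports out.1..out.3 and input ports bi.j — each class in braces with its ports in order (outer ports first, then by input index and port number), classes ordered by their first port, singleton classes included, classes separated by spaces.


{out.1} {out.2} {out.3} {b1.1} {b1.2} {b1.3} {b2.1} {b2.2} {b2.3} {b3.1} {b3.2} {b3.3}

Substituting into w2 glues patterns; closure does the rest.
stage w1: inputs (b3, b1), connectivity {out.1} {out.2} {out.3} {b1.1} {b1.2} {b1.3} {b3.1} {b3.2} {b3.3}, out.j its boundary
stage w2: inputs (b3, b1, b2), connectivity {out.1} {out.2} {out.3} {b1.1} {b1.2} {b1.3} {b2.1} {b2.2} {b2.3} {b3.1} {b3.2} {b3.3}, out.j its boundary


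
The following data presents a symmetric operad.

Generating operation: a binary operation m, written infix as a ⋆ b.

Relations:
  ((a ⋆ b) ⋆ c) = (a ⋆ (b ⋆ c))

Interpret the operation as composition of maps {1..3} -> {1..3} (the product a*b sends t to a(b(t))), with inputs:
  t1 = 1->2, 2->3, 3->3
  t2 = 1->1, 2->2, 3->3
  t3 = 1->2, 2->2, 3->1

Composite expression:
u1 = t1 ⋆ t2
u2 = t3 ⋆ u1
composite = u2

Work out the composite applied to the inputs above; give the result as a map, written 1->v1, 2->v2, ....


1->2, 2->1, 3->1


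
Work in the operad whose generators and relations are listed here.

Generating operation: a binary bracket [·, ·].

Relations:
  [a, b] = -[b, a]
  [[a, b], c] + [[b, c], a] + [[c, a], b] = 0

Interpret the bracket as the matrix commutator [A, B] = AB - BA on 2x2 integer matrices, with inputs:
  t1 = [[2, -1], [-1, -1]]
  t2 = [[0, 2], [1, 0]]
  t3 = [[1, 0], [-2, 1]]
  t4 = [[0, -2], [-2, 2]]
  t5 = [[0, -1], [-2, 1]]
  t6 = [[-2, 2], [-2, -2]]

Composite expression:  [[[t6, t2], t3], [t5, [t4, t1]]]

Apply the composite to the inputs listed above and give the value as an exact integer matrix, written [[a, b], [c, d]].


[[192, 0], [1152, -192]]

[t6, t2] = [[6, 0], [0, -6]]
[[t6, t2], t3] = [[0, 0], [24, 0]]
[t4, t1] = [[0, 8], [-8, 0]]
[t5, [t4, t1]] = [[24, -8], [-8, -24]]
[[[t6, t2], t3], [t5, [t4, t1]]] = [[192, 0], [1152, -192]]


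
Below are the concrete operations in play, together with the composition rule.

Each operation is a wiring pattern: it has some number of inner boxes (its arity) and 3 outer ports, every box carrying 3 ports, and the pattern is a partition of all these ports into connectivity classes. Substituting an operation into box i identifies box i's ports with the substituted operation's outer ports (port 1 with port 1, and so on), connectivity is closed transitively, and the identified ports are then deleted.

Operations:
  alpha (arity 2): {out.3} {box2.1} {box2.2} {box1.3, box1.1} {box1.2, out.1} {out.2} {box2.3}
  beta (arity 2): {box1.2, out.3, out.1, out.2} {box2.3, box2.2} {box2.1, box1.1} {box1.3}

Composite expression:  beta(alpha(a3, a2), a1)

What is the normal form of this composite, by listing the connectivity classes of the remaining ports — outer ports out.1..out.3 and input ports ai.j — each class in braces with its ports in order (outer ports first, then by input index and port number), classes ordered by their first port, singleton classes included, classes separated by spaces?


{out.1, out.2, out.3} {a1.1, a3.2} {a1.2, a1.3} {a2.1} {a2.2} {a2.3} {a3.1, a3.3}

Reachability decides: close wires over beta-identified ports.
after alpha, the pattern on (a3, a2) reads {out.1, a3.2} {out.2} {out.3} {a2.1} {a2.2} {a2.3} {a3.1, a3.3} (out.j = its outer ports)
after beta, the pattern on (a3, a2, a1) reads {out.1, out.2, out.3} {a1.1, a3.2} {a1.2, a1.3} {a2.1} {a2.2} {a2.3} {a3.1, a3.3} (out.j = its outer ports)


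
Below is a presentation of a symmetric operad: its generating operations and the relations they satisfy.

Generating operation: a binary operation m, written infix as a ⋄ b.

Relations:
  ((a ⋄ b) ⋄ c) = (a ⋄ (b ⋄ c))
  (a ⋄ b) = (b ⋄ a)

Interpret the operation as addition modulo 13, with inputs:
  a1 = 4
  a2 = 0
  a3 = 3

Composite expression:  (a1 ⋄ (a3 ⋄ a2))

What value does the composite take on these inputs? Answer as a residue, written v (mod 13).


7 (mod 13)


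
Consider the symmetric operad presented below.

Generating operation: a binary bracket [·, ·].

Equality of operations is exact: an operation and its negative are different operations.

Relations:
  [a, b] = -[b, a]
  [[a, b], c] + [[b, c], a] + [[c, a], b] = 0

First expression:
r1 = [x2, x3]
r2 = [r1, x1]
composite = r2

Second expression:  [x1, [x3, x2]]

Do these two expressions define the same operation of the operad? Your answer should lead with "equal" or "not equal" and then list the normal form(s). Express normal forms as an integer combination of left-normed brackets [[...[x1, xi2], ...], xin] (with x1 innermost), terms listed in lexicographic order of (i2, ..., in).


equal; the common form is -[[x1, x2], x3] + [[x1, x3], x2]

In normal form, the first expression is -[[x1, x2], x3] + [[x1, x3], x2]
In normal form, the second expression is -[[x1, x2], x3] + [[x1, x3], x2]
The forms coincide; equal.


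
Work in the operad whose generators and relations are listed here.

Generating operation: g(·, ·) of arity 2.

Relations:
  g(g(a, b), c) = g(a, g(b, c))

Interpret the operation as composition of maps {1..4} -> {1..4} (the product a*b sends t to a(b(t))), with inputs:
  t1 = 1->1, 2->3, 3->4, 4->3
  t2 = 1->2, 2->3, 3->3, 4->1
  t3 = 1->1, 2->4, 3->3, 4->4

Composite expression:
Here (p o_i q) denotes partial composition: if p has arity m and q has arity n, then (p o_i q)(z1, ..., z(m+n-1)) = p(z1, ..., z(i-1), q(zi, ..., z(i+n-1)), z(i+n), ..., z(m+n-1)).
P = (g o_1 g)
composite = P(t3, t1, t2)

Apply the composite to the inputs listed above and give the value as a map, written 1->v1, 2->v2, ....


1->3, 2->4, 3->4, 4->1

g(t3, t1) = 1->1, 2->3, 3->4, 4->3
g(g(t3, t1), t2) = 1->3, 2->4, 3->4, 4->1


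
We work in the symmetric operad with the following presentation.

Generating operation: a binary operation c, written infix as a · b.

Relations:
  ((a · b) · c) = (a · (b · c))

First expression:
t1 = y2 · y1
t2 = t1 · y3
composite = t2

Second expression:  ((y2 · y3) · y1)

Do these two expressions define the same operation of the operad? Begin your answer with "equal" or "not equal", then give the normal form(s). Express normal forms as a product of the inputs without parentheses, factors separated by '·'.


not equal: they reduce to y2 · y1 · y3 and y2 · y3 · y1

In normal form, the first expression is y2 · y1 · y3
In normal form, the second expression is y2 · y3 · y1
No match — not equal.


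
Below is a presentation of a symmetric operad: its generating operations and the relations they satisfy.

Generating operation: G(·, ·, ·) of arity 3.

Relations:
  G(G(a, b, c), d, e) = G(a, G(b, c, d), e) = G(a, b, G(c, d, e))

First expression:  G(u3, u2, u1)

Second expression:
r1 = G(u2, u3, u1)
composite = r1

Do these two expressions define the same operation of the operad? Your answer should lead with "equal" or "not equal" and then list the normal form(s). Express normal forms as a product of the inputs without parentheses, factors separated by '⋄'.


not equal; first: u3 ⋄ u2 ⋄ u1; second: u2 ⋄ u3 ⋄ u1


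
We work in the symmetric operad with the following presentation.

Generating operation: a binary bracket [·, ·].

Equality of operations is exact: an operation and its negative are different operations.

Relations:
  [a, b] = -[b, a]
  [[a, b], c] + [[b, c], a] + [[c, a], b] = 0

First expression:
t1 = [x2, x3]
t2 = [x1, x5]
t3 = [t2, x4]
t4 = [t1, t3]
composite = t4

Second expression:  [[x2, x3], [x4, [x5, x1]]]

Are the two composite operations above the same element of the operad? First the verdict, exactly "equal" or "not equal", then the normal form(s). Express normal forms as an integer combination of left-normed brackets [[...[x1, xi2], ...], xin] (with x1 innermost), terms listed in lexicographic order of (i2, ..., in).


The first composite normalizes to -[[[[x1, x5], x4], x2], x3] + [[[[x1, x5], x4], x3], x2]
The second composite normalizes to -[[[[x1, x5], x4], x2], x3] + [[[[x1, x5], x4], x3], x2]
One common form — equal.

equal; the common form is -[[[[x1, x5], x4], x2], x3] + [[[[x1, x5], x4], x3], x2]


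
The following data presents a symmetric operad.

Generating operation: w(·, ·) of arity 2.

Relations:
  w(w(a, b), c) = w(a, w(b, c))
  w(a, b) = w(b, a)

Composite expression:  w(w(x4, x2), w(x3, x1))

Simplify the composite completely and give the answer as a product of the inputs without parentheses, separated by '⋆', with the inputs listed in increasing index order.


Reordering under w is free, so list the x-inputs canonically.
w(x4, x2) unparenthesizes to x4 ⋆ x2
w(x3, x1) unparenthesizes to x3 ⋆ x1
w(w(x4, x2), w(x3, x1)) unparenthesizes to x4 ⋆ x2 ⋆ x3 ⋆ x1
rearranged into index order: x1 ⋆ x2 ⋆ x3 ⋆ x4

x1 ⋆ x2 ⋆ x3 ⋆ x4


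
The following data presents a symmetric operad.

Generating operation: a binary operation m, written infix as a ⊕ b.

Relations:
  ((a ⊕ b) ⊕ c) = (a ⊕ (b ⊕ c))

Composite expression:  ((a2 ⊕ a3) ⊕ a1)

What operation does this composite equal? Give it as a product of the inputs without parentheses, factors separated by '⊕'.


All parenthesizations of m agree; list the a-inputs left to right.
(a2 ⊕ a3) collapses to a2 ⊕ a3
((a2 ⊕ a3) ⊕ a1) collapses to a2 ⊕ a3 ⊕ a1

a2 ⊕ a3 ⊕ a1


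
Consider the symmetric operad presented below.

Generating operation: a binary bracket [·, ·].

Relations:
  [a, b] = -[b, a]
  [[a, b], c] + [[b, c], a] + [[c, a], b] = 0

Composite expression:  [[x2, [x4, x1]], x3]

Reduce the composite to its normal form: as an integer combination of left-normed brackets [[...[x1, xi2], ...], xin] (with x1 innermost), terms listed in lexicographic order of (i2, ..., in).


[[[x1, x4], x2], x3]

A multilinear Lie element is pinned by x1-initial words (x1 innermost).
Composite bracket: [[x2, [x4, x1]], x3]
Each bracket splits as ab - ba, giving 8 signed words (2^3 = 8).
Collect the words opening with x1:
  x1x4x2x3 appears with sign +1, giving the term +[[[x1, x4], x2], x3]


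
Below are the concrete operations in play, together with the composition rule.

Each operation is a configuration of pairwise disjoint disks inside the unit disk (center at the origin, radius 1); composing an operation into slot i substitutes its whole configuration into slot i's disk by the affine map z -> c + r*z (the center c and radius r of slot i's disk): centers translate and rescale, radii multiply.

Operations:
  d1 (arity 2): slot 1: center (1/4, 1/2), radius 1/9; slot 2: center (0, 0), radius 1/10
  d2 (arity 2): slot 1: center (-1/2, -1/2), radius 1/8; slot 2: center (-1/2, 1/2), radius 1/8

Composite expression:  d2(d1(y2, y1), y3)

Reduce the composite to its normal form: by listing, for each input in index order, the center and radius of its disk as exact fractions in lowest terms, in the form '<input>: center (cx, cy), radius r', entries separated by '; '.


y1: center (-1/2, -1/2), radius 1/80; y2: center (-15/32, -7/16), radius 1/72; y3: center (-1/2, 1/2), radius 1/8

Nesting under d2 composes maps z -> c + r*z down each y-path.
input y2: composing its 2 substitution steps yields center (-15/32, -7/16), radius 1/72
input y1: composing its 2 substitution steps yields center (-1/2, -1/2), radius 1/80
input y3: composing its 1 substitution step yields center (-1/2, 1/2), radius 1/8


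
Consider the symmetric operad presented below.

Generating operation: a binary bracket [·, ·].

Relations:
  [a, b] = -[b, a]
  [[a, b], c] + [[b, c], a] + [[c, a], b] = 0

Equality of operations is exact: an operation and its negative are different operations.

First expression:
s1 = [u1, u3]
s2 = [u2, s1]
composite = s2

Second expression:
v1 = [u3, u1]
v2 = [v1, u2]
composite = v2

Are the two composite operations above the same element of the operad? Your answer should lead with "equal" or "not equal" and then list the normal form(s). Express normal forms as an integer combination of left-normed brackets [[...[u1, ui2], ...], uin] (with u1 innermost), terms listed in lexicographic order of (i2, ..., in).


equal: each reduces to -[[u1, u3], u2]

Normal form of the first expression: -[[u1, u3], u2]
Normal form of the second expression: -[[u1, u3], u2]
Both agree, so they are equal.


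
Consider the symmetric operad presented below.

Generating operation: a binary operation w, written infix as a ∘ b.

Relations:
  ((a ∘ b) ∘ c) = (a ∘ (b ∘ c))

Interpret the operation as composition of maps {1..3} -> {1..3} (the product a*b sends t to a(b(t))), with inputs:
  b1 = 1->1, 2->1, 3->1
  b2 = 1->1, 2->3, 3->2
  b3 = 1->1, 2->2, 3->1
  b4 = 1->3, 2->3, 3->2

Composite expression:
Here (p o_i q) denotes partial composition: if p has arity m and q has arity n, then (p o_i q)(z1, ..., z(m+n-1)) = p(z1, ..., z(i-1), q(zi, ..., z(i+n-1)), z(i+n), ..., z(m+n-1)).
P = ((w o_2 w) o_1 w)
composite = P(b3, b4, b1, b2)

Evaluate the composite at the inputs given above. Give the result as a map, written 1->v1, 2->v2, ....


1->1, 2->1, 3->1

(b3 ∘ b4) = 1->1, 2->1, 3->2
(b1 ∘ b2) = 1->1, 2->1, 3->1
((b3 ∘ b4) ∘ (b1 ∘ b2)) = 1->1, 2->1, 3->1


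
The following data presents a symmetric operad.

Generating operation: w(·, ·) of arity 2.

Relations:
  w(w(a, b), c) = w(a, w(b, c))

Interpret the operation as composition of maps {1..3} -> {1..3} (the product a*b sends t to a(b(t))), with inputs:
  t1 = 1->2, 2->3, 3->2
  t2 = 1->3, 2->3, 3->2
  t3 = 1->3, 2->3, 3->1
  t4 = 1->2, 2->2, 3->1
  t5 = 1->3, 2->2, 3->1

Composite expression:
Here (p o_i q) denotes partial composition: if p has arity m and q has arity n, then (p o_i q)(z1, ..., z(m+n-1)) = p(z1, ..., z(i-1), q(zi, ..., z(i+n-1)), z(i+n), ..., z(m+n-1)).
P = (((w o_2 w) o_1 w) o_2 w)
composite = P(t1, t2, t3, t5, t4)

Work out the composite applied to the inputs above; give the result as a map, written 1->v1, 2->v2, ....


1->3, 2->3, 3->2


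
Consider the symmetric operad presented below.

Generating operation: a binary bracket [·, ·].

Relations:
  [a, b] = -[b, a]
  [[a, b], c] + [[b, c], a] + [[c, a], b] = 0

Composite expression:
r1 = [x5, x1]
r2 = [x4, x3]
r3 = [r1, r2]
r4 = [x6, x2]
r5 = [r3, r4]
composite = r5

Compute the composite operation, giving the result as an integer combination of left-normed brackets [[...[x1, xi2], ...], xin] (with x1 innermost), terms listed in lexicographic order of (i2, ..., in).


-[[[[[x1, x5], x3], x4], x2], x6] + [[[[[x1, x5], x3], x4], x6], x2] + [[[[[x1, x5], x4], x3], x2], x6] - [[[[[x1, x5], x4], x3], x6], x2]

Expand each bracket as ab - ba; the x1-initial words give the coefficients.
Composite bracket: [[[x5, x1], [x4, x3]], [x6, x2]]
Full expansion: 32 signed words from ab - ba (2^5 = 32).
Only words starting with x1 matter:
  sign of x1x5x3x4x2x6 is -1, so it contributes -[[[[[x1, x5], x3], x4], x2], x6]
  sign of x1x5x3x4x6x2 is +1, so it contributes +[[[[[x1, x5], x3], x4], x6], x2]
  sign of x1x5x4x3x2x6 is +1, so it contributes +[[[[[x1, x5], x4], x3], x2], x6]
  sign of x1x5x4x3x6x2 is -1, so it contributes -[[[[[x1, x5], x4], x3], x6], x2]


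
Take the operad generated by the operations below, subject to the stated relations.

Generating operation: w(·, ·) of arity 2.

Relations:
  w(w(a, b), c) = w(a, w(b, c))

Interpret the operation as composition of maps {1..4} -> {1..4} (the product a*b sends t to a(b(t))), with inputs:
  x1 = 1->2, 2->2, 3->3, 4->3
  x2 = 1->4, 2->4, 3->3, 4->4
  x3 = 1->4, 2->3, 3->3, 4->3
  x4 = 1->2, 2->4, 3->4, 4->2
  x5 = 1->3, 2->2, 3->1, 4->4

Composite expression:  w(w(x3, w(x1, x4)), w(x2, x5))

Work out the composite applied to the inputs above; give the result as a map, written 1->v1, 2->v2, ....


w(x1, x4) = 1->2, 2->3, 3->3, 4->2
w(x3, w(x1, x4)) = 1->3, 2->3, 3->3, 4->3
w(x2, x5) = 1->3, 2->4, 3->4, 4->4
w(w(x3, w(x1, x4)), w(x2, x5)) = 1->3, 2->3, 3->3, 4->3

1->3, 2->3, 3->3, 4->3


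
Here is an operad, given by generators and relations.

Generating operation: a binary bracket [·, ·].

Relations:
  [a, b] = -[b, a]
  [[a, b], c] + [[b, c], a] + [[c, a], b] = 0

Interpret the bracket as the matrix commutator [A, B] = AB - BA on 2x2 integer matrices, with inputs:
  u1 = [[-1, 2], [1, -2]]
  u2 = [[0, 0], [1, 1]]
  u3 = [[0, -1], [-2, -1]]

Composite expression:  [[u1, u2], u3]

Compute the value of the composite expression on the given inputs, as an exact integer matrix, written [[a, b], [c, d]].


[[-6, -6], [6, 6]]


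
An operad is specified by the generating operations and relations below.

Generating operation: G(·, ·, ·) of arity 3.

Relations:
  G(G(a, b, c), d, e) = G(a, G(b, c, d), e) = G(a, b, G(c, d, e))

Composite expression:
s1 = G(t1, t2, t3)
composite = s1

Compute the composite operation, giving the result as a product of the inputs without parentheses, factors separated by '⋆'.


Every regrouping of G is equal, so read the t-inputs in written order.
G(t1, t2, t3) collapses to t1 ⋆ t2 ⋆ t3

t1 ⋆ t2 ⋆ t3


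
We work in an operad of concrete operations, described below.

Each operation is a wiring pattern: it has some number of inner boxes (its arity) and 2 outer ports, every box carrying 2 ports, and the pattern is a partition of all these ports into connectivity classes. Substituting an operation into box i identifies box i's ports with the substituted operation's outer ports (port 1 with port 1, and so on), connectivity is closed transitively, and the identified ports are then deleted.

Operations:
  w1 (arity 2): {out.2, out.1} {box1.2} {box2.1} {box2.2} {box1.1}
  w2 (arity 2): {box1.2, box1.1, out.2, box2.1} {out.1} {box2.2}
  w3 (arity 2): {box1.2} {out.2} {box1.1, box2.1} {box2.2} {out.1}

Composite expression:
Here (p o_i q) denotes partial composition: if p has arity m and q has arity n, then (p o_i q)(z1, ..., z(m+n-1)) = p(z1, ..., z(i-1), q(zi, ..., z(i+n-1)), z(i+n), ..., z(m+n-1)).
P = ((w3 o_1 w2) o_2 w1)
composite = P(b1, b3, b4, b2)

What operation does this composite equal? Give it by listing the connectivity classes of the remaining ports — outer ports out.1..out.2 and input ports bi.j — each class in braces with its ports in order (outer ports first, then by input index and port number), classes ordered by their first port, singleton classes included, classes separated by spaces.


{out.1} {out.2} {b1.1, b1.2} {b2.1} {b2.2} {b3.1} {b3.2} {b4.1} {b4.2}


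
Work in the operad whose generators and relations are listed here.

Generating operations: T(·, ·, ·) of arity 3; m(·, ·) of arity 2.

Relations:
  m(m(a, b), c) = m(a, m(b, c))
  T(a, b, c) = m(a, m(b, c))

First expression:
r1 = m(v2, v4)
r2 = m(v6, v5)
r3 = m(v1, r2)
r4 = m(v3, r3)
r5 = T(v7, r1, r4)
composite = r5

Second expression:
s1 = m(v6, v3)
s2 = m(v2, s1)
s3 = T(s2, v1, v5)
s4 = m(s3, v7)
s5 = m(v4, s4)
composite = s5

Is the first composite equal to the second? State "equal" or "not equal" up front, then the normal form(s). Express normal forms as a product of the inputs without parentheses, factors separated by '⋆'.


not equal: they reduce to v7 ⋆ v2 ⋆ v4 ⋆ v3 ⋆ v1 ⋆ v6 ⋆ v5 and v4 ⋆ v2 ⋆ v6 ⋆ v3 ⋆ v1 ⋆ v5 ⋆ v7


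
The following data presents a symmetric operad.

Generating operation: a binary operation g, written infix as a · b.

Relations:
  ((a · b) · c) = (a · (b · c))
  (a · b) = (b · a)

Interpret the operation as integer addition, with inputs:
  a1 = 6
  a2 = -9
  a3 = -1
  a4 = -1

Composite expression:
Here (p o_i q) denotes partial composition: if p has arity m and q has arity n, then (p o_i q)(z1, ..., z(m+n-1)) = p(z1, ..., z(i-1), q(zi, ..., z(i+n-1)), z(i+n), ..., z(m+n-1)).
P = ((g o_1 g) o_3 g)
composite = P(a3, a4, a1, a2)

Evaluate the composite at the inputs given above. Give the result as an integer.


-5

(a3 · a4) = -2
(a1 · a2) = -3
((a3 · a4) · (a1 · a2)) = -5


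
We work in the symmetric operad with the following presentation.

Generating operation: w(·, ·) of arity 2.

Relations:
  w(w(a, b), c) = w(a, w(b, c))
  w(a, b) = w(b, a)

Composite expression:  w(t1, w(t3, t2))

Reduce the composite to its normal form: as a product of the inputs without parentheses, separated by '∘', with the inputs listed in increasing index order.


t1 ∘ t2 ∘ t3


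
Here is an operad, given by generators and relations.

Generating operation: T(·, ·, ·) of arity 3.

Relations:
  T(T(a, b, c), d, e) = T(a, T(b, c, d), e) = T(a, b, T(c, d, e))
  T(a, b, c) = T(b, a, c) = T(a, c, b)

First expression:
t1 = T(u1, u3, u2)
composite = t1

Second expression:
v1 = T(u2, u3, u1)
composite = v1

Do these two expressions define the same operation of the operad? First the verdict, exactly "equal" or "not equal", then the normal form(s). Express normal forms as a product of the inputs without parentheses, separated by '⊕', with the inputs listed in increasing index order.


equal; both compose to u1 ⊕ u2 ⊕ u3

The first expression reduces to u1 ⊕ u2 ⊕ u3
The second expression reduces to u1 ⊕ u2 ⊕ u3
Same normal form: equal.


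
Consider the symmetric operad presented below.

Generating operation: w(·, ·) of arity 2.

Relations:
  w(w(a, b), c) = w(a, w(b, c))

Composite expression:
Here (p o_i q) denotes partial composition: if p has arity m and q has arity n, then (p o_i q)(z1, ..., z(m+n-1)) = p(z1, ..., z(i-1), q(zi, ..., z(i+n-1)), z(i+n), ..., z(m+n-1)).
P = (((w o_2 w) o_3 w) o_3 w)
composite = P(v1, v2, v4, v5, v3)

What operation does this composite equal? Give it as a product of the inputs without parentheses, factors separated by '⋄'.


v1 ⋄ v2 ⋄ v4 ⋄ v5 ⋄ v3

All parenthesizations of w agree; list the v-inputs left to right.
w(v4, v5) reduces to v4 ⋄ v5
w(w(v4, v5), v3) reduces to v4 ⋄ v5 ⋄ v3
w(v2, w(w(v4, v5), v3)) reduces to v2 ⋄ v4 ⋄ v5 ⋄ v3
w(v1, w(v2, w(w(v4, v5), v3))) reduces to v1 ⋄ v2 ⋄ v4 ⋄ v5 ⋄ v3


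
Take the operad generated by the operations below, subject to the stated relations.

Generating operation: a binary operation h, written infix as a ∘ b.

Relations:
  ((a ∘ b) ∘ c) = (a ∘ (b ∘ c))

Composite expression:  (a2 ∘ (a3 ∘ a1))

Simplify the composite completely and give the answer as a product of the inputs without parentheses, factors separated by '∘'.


a2 ∘ a3 ∘ a1

Associativity of h dissolves the nesting; only the a-input order survives.
(a3 ∘ a1) spells out as a3 ∘ a1
(a2 ∘ (a3 ∘ a1)) spells out as a2 ∘ a3 ∘ a1


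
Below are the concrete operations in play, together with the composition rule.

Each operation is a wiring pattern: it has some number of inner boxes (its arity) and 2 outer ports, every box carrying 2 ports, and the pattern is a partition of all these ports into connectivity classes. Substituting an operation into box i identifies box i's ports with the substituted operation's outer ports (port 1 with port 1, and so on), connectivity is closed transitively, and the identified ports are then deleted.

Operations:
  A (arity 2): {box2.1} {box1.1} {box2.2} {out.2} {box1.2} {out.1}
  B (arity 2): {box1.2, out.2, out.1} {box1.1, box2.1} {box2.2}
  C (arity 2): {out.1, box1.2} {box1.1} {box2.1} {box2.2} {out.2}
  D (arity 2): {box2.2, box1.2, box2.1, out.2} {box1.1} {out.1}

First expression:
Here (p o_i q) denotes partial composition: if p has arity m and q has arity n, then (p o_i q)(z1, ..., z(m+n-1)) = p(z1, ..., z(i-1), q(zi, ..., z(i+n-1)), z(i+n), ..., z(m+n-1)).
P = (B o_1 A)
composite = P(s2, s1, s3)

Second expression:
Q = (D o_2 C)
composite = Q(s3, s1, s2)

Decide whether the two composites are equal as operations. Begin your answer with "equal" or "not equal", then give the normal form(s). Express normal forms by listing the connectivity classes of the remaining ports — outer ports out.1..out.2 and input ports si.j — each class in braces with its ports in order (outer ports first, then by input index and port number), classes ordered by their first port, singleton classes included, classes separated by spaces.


Normal form of the first expression: {out.1, out.2} {s1.1} {s1.2} {s2.1} {s2.2} {s3.1} {s3.2}
Normal form of the second expression: {out.1} {out.2, s1.2, s3.2} {s1.1} {s2.1} {s2.2} {s3.1}
The forms do not match — not equal.

not equal — first {out.1, out.2} {s1.1} {s1.2} {s2.1} {s2.2} {s3.1} {s3.2}, second {out.1} {out.2, s1.2, s3.2} {s1.1} {s2.1} {s2.2} {s3.1}


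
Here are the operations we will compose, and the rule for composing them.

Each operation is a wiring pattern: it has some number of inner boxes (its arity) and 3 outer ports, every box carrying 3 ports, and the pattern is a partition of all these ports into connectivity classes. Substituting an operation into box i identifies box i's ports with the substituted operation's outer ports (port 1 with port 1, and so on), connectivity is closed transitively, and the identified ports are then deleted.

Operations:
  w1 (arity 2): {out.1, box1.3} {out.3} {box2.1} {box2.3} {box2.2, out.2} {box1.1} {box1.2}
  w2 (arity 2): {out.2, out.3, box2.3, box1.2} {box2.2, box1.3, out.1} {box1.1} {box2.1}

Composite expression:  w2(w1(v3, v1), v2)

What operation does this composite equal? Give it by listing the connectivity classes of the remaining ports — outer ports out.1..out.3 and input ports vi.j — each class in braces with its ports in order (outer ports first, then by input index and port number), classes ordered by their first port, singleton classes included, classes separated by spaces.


{out.1, v2.2} {out.2, out.3, v1.2, v2.3} {v1.1} {v1.3} {v2.1} {v3.1} {v3.2} {v3.3}

Substituting into w2 glues patterns; closure does the rest.
stage w1: inputs (v3, v1), connectivity {out.1, v3.3} {out.2, v1.2} {out.3} {v1.1} {v1.3} {v3.1} {v3.2}, out.j its boundary
stage w2: inputs (v3, v1, v2), connectivity {out.1, v2.2} {out.2, out.3, v1.2, v2.3} {v1.1} {v1.3} {v2.1} {v3.1} {v3.2} {v3.3}, out.j its boundary


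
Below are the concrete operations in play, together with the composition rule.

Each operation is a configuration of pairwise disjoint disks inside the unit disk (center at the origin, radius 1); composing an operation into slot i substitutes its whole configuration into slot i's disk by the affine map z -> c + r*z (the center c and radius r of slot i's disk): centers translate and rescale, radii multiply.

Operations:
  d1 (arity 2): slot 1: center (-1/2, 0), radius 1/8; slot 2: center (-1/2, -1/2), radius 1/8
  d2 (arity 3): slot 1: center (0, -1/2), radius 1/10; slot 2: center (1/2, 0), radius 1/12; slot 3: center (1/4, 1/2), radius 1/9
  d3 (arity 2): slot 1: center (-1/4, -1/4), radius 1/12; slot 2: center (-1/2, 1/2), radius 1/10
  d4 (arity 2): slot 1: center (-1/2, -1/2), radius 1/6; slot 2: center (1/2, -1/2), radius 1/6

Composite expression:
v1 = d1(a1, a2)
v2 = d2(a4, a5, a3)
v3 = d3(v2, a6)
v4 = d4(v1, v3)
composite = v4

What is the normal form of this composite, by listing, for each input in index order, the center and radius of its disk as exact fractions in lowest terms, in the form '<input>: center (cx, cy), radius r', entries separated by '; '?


Below d4, radii multiply path by path; the a-disk centers shift.
input a1: applying the 2 nested substitutions gives center (-7/12, -1/2), radius 1/48
input a2: applying the 2 nested substitutions gives center (-7/12, -7/12), radius 1/48
input a4: applying the 3 nested substitutions gives center (11/24, -79/144), radius 1/720
input a5: applying the 3 nested substitutions gives center (67/144, -13/24), radius 1/864
input a3: applying the 3 nested substitutions gives center (133/288, -77/144), radius 1/648
input a6: applying the 2 nested substitutions gives center (5/12, -5/12), radius 1/60

a1: center (-7/12, -1/2), radius 1/48; a2: center (-7/12, -7/12), radius 1/48; a3: center (133/288, -77/144), radius 1/648; a4: center (11/24, -79/144), radius 1/720; a5: center (67/144, -13/24), radius 1/864; a6: center (5/12, -5/12), radius 1/60
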